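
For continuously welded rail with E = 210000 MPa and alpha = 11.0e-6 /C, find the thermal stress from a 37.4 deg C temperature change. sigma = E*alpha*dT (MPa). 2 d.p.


sigma = E * alpha * dT
sigma = 210000 * 11.0e-6 * 37.4
sigma = 2.31 * 37.4
sigma = 86.39 MPa

86.39


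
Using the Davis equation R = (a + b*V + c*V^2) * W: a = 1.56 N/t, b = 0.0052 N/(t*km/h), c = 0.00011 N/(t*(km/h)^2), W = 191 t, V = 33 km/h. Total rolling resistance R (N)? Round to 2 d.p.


b*V = 0.0052 * 33 = 0.1716
c*V^2 = 0.00011 * 1089 = 0.11979
R_per_t = 1.56 + 0.1716 + 0.11979 = 1.85139 N/t
R_total = 1.85139 * 191 = 353.62 N

353.62


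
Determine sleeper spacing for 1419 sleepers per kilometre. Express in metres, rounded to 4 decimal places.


Spacing = 1000 m / number of sleepers
Spacing = 1000 / 1419
Spacing = 0.7047 m

0.7047


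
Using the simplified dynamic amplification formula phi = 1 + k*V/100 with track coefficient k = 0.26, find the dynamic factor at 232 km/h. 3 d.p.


phi = 1 + k * V / 100
phi = 1 + 0.26 * 232 / 100
phi = 1 + 0.6032
phi = 1.603

1.603


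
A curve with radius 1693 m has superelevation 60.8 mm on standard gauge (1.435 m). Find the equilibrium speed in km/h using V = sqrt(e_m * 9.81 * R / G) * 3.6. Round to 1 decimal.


Convert cant: e = 60.8 mm = 0.0608 m
V_ms = sqrt(0.0608 * 9.81 * 1693 / 1.435)
V_ms = sqrt(703.683947) = 26.527 m/s
V = 26.527 * 3.6 = 95.5 km/h

95.5


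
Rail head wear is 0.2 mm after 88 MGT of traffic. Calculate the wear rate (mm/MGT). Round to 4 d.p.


Wear rate = total wear / cumulative tonnage
Rate = 0.2 / 88
Rate = 0.0023 mm/MGT

0.0023


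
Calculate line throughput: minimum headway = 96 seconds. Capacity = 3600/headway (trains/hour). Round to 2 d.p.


Capacity = 3600 / headway
Capacity = 3600 / 96
Capacity = 37.50 trains/hour

37.50


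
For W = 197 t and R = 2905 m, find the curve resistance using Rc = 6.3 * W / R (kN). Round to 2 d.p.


Rc = 6.3 * W / R
Rc = 6.3 * 197 / 2905
Rc = 1241.1 / 2905
Rc = 0.43 kN

0.43


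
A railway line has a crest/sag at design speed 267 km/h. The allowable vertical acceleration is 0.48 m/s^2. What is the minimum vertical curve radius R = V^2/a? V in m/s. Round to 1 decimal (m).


Convert speed: V = 267 / 3.6 = 74.1667 m/s
V^2 = 5500.6944 m^2/s^2
R_v = 5500.6944 / 0.48
R_v = 11459.8 m

11459.8


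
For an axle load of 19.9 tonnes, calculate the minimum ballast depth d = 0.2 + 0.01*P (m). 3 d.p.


d = 0.2 + 0.01 * 19.9
d = 0.2 + 0.199
d = 0.399 m

0.399


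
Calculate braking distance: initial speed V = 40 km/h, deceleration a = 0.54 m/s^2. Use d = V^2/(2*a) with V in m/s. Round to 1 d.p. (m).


Convert speed: V = 40 / 3.6 = 11.1111 m/s
V^2 = 123.4568
d = 123.4568 / (2 * 0.54)
d = 123.4568 / 1.08
d = 114.3 m

114.3


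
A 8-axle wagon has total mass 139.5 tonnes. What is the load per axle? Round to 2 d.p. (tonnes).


Load per axle = total weight / number of axles
Load = 139.5 / 8
Load = 17.44 tonnes

17.44


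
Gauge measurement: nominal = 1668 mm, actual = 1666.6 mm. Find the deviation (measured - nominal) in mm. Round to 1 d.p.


Deviation = measured - nominal
Deviation = 1666.6 - 1668
Deviation = -1.4 mm

-1.4


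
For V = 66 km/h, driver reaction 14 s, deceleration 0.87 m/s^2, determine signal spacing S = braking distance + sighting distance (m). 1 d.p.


V = 66 / 3.6 = 18.3333 m/s
Braking distance = 18.3333^2 / (2*0.87) = 193.1673 m
Sighting distance = 18.3333 * 14 = 256.6667 m
S = 193.1673 + 256.6667 = 449.8 m

449.8


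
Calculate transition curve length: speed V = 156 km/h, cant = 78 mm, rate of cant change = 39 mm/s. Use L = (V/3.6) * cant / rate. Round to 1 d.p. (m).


Convert speed: V = 156 / 3.6 = 43.3333 m/s
L = 43.3333 * 78 / 39
L = 3380.0 / 39
L = 86.7 m

86.7


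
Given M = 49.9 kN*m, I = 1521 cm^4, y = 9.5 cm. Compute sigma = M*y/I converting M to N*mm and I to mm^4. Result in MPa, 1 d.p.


Convert units:
M = 49.9 kN*m = 49900000 N*mm
y = 9.5 cm = 95 mm
I = 1521 cm^4 = 15210000 mm^4
sigma = 49900000 * 95 / 15210000
sigma = 311.7 MPa

311.7


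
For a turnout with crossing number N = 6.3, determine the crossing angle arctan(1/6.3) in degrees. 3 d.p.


1/N = 1/6.3 = 0.15873
angle = arctan(0.15873) = 0.157417 rad
angle = 0.157417 * 180/pi = 9.019 degrees

9.019


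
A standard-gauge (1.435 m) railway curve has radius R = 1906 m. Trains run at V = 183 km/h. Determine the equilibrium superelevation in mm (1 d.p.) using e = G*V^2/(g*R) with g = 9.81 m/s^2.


Convert speed: V = 183 / 3.6 = 50.8333 m/s
Apply formula: e = 1.435 * 50.8333^2 / (9.81 * 1906)
e = 1.435 * 2584.0278 / 18697.86
e = 0.198316 m = 198.3 mm

198.3


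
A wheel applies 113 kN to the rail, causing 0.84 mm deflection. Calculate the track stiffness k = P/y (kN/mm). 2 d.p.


Track stiffness k = P / y
k = 113 / 0.84
k = 134.52 kN/mm

134.52


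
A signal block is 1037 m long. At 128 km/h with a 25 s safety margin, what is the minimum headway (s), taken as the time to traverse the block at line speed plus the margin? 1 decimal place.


V = 128 / 3.6 = 35.5556 m/s
Block traversal time = 1037 / 35.5556 = 29.1656 s
Headway = 29.1656 + 25
Headway = 54.2 s

54.2


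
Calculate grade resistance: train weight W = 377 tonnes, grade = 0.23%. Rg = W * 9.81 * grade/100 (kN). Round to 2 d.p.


Rg = W * 9.81 * grade / 100
Rg = 377 * 9.81 * 0.23 / 100
Rg = 3698.37 * 0.0023
Rg = 8.51 kN

8.51


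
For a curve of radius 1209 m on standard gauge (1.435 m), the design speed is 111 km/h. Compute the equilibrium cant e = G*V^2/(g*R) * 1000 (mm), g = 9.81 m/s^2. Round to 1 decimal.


Convert speed: V = 111 / 3.6 = 30.8333 m/s
Apply formula: e = 1.435 * 30.8333^2 / (9.81 * 1209)
e = 1.435 * 950.6944 / 11860.29
e = 0.115026 m = 115.0 mm

115.0


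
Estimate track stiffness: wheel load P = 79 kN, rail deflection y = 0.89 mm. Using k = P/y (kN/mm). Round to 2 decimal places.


Track stiffness k = P / y
k = 79 / 0.89
k = 88.76 kN/mm

88.76


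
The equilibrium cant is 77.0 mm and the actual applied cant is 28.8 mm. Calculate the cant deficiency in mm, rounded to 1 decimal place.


Cant deficiency = equilibrium cant - actual cant
CD = 77.0 - 28.8
CD = 48.2 mm

48.2


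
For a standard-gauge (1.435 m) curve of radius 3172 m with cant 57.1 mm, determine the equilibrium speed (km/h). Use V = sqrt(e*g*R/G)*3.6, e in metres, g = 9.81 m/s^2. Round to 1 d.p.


Convert cant: e = 57.1 mm = 0.0571 m
V_ms = sqrt(0.0571 * 9.81 * 3172 / 1.435)
V_ms = sqrt(1238.187437) = 35.1879 m/s
V = 35.1879 * 3.6 = 126.7 km/h

126.7


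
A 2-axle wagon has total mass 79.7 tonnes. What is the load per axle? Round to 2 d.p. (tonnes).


Load per axle = total weight / number of axles
Load = 79.7 / 2
Load = 39.85 tonnes

39.85


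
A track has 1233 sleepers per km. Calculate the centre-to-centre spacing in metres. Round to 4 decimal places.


Spacing = 1000 m / number of sleepers
Spacing = 1000 / 1233
Spacing = 0.8110 m

0.8110


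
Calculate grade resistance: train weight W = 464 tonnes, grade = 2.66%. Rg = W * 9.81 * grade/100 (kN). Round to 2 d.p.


Rg = W * 9.81 * grade / 100
Rg = 464 * 9.81 * 2.66 / 100
Rg = 4551.84 * 0.0266
Rg = 121.08 kN

121.08


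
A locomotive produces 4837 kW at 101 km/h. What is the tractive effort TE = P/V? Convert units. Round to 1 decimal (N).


Convert: P = 4837 kW = 4837000 W
V = 101 / 3.6 = 28.0556 m/s
TE = 4837000 / 28.0556
TE = 172407.9 N

172407.9


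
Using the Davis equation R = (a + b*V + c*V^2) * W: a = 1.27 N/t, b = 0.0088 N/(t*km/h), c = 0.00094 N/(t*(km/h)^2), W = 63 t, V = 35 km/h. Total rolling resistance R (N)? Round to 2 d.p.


b*V = 0.0088 * 35 = 0.308
c*V^2 = 0.00094 * 1225 = 1.1515
R_per_t = 1.27 + 0.308 + 1.1515 = 2.7295 N/t
R_total = 2.7295 * 63 = 171.96 N

171.96


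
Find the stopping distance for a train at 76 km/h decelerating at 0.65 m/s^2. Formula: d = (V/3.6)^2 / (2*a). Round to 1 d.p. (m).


Convert speed: V = 76 / 3.6 = 21.1111 m/s
V^2 = 445.679
d = 445.679 / (2 * 0.65)
d = 445.679 / 1.3
d = 342.8 m

342.8


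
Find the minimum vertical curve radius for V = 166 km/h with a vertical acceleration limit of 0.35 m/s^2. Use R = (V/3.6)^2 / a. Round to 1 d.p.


Convert speed: V = 166 / 3.6 = 46.1111 m/s
V^2 = 2126.2346 m^2/s^2
R_v = 2126.2346 / 0.35
R_v = 6075.0 m

6075.0


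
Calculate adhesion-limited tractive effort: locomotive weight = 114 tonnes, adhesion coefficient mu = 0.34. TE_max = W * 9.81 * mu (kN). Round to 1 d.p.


TE_max = W * g * mu
TE_max = 114 * 9.81 * 0.34
TE_max = 1118.34 * 0.34
TE_max = 380.2 kN

380.2


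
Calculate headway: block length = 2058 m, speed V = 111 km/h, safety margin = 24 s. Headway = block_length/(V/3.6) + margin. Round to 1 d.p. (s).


V = 111 / 3.6 = 30.8333 m/s
Block traversal time = 2058 / 30.8333 = 66.7459 s
Headway = 66.7459 + 24
Headway = 90.7 s

90.7


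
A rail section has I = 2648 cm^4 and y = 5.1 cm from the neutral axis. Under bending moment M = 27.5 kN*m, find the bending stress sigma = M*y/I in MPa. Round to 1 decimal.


Convert units:
M = 27.5 kN*m = 27500000 N*mm
y = 5.1 cm = 51 mm
I = 2648 cm^4 = 26480000 mm^4
sigma = 27500000 * 51 / 26480000
sigma = 53.0 MPa

53.0


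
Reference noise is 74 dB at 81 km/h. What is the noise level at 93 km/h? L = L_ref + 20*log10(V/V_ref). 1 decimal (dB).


V/V_ref = 93 / 81 = 1.148148
log10(1.148148) = 0.059998
20 * 0.059998 = 1.2
L = 74 + 1.2 = 75.2 dB

75.2


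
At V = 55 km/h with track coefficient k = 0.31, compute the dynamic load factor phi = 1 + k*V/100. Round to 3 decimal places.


phi = 1 + k * V / 100
phi = 1 + 0.31 * 55 / 100
phi = 1 + 0.1705
phi = 1.171

1.171


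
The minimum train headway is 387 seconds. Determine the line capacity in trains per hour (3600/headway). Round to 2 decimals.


Capacity = 3600 / headway
Capacity = 3600 / 387
Capacity = 9.30 trains/hour

9.30


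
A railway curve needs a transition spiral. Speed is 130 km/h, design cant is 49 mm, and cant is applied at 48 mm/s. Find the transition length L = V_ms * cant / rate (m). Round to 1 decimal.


Convert speed: V = 130 / 3.6 = 36.1111 m/s
L = 36.1111 * 49 / 48
L = 1769.4444 / 48
L = 36.9 m

36.9


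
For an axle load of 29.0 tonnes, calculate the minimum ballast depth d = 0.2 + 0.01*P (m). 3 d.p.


d = 0.2 + 0.01 * 29.0
d = 0.2 + 0.29
d = 0.490 m

0.490


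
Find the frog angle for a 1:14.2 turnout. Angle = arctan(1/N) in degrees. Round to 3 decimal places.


1/N = 1/14.2 = 0.070423
angle = arctan(0.070423) = 0.070306 rad
angle = 0.070306 * 180/pi = 4.028 degrees

4.028


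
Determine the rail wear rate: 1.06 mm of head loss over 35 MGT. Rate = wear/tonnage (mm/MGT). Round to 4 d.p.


Wear rate = total wear / cumulative tonnage
Rate = 1.06 / 35
Rate = 0.0303 mm/MGT

0.0303


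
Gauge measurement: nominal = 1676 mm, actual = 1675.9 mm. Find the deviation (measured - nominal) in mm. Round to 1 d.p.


Deviation = measured - nominal
Deviation = 1675.9 - 1676
Deviation = -0.1 mm

-0.1


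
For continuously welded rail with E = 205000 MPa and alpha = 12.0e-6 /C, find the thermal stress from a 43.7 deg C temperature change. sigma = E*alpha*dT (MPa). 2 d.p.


sigma = E * alpha * dT
sigma = 205000 * 12.0e-6 * 43.7
sigma = 2.46 * 43.7
sigma = 107.50 MPa

107.50


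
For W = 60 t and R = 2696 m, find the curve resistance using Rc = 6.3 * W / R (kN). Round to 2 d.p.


Rc = 6.3 * W / R
Rc = 6.3 * 60 / 2696
Rc = 378.0 / 2696
Rc = 0.14 kN

0.14


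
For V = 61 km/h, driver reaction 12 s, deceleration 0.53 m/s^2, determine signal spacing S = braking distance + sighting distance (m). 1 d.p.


V = 61 / 3.6 = 16.9444 m/s
Braking distance = 16.9444^2 / (2*0.53) = 270.8625 m
Sighting distance = 16.9444 * 12 = 203.3333 m
S = 270.8625 + 203.3333 = 474.2 m

474.2


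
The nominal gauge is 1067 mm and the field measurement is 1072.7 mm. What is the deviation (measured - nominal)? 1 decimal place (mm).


Deviation = measured - nominal
Deviation = 1072.7 - 1067
Deviation = 5.7 mm

5.7


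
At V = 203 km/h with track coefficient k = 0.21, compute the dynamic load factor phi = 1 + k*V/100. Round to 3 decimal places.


phi = 1 + k * V / 100
phi = 1 + 0.21 * 203 / 100
phi = 1 + 0.4263
phi = 1.426

1.426


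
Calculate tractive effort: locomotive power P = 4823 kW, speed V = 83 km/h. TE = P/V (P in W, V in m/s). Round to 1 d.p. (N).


Convert: P = 4823 kW = 4823000 W
V = 83 / 3.6 = 23.0556 m/s
TE = 4823000 / 23.0556
TE = 209190.4 N

209190.4


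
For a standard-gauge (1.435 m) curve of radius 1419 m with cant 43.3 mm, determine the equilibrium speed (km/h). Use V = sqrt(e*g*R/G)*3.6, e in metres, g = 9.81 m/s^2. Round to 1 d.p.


Convert cant: e = 43.3 mm = 0.0433 m
V_ms = sqrt(0.0433 * 9.81 * 1419 / 1.435)
V_ms = sqrt(420.036855) = 20.4948 m/s
V = 20.4948 * 3.6 = 73.8 km/h

73.8


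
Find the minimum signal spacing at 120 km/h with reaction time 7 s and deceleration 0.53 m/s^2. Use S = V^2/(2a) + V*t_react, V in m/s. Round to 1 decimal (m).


V = 120 / 3.6 = 33.3333 m/s
Braking distance = 33.3333^2 / (2*0.53) = 1048.218 m
Sighting distance = 33.3333 * 7 = 233.3333 m
S = 1048.218 + 233.3333 = 1281.6 m

1281.6


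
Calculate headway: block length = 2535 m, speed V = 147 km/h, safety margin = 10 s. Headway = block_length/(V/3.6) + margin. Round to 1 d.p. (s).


V = 147 / 3.6 = 40.8333 m/s
Block traversal time = 2535 / 40.8333 = 62.0816 s
Headway = 62.0816 + 10
Headway = 72.1 s

72.1


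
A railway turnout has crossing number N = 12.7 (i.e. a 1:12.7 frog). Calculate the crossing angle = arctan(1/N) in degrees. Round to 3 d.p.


1/N = 1/12.7 = 0.07874
angle = arctan(0.07874) = 0.078578 rad
angle = 0.078578 * 180/pi = 4.502 degrees

4.502


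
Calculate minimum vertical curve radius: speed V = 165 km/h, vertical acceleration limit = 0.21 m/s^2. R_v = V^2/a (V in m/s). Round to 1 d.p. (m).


Convert speed: V = 165 / 3.6 = 45.8333 m/s
V^2 = 2100.6944 m^2/s^2
R_v = 2100.6944 / 0.21
R_v = 10003.3 m

10003.3


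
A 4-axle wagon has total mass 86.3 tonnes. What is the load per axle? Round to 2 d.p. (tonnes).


Load per axle = total weight / number of axles
Load = 86.3 / 4
Load = 21.58 tonnes

21.58


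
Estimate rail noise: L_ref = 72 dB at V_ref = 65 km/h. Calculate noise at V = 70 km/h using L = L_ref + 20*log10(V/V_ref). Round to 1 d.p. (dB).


V/V_ref = 70 / 65 = 1.076923
log10(1.076923) = 0.032185
20 * 0.032185 = 0.6437
L = 72 + 0.6437 = 72.6 dB

72.6


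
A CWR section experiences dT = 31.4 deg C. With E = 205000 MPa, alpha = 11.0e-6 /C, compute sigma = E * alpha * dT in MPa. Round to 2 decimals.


sigma = E * alpha * dT
sigma = 205000 * 11.0e-6 * 31.4
sigma = 2.255 * 31.4
sigma = 70.81 MPa

70.81


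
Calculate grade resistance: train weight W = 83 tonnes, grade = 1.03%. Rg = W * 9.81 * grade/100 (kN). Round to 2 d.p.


Rg = W * 9.81 * grade / 100
Rg = 83 * 9.81 * 1.03 / 100
Rg = 814.23 * 0.0103
Rg = 8.39 kN

8.39


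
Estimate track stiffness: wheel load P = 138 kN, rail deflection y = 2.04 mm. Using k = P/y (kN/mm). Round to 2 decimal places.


Track stiffness k = P / y
k = 138 / 2.04
k = 67.65 kN/mm

67.65


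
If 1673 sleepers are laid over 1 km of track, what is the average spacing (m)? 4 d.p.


Spacing = 1000 m / number of sleepers
Spacing = 1000 / 1673
Spacing = 0.5977 m

0.5977


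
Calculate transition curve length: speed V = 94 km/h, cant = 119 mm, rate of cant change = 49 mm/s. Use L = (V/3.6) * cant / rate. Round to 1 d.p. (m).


Convert speed: V = 94 / 3.6 = 26.1111 m/s
L = 26.1111 * 119 / 49
L = 3107.2222 / 49
L = 63.4 m

63.4


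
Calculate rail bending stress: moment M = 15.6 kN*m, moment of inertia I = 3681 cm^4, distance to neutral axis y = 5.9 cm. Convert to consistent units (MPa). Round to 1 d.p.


Convert units:
M = 15.6 kN*m = 15600000 N*mm
y = 5.9 cm = 59 mm
I = 3681 cm^4 = 36810000 mm^4
sigma = 15600000 * 59 / 36810000
sigma = 25.0 MPa

25.0


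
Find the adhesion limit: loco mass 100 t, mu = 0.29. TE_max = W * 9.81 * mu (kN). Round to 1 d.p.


TE_max = W * g * mu
TE_max = 100 * 9.81 * 0.29
TE_max = 981.0 * 0.29
TE_max = 284.5 kN

284.5


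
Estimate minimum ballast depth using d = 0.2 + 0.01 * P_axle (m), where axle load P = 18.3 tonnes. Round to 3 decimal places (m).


d = 0.2 + 0.01 * 18.3
d = 0.2 + 0.183
d = 0.383 m

0.383


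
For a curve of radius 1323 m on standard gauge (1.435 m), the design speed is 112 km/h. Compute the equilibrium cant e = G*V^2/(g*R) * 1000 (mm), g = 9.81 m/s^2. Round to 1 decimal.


Convert speed: V = 112 / 3.6 = 31.1111 m/s
Apply formula: e = 1.435 * 31.1111^2 / (9.81 * 1323)
e = 1.435 * 967.9012 / 12978.63
e = 0.107017 m = 107.0 mm

107.0


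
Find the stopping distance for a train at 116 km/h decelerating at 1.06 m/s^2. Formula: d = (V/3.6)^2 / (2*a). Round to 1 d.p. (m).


Convert speed: V = 116 / 3.6 = 32.2222 m/s
V^2 = 1038.2716
d = 1038.2716 / (2 * 1.06)
d = 1038.2716 / 2.12
d = 489.8 m

489.8


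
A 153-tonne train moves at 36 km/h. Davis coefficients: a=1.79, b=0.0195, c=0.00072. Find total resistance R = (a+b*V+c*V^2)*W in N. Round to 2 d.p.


b*V = 0.0195 * 36 = 0.702
c*V^2 = 0.00072 * 1296 = 0.93312
R_per_t = 1.79 + 0.702 + 0.93312 = 3.42512 N/t
R_total = 3.42512 * 153 = 524.04 N

524.04


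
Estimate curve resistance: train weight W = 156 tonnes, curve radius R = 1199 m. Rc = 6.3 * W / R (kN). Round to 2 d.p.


Rc = 6.3 * W / R
Rc = 6.3 * 156 / 1199
Rc = 982.8 / 1199
Rc = 0.82 kN

0.82


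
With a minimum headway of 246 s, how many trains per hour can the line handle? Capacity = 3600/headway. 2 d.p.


Capacity = 3600 / headway
Capacity = 3600 / 246
Capacity = 14.63 trains/hour

14.63


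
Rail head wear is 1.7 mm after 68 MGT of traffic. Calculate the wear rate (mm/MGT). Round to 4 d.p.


Wear rate = total wear / cumulative tonnage
Rate = 1.7 / 68
Rate = 0.0250 mm/MGT

0.0250


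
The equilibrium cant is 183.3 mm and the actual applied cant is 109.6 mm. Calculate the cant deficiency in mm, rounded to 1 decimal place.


Cant deficiency = equilibrium cant - actual cant
CD = 183.3 - 109.6
CD = 73.7 mm

73.7


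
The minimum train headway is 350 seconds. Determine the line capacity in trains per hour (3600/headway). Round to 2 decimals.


Capacity = 3600 / headway
Capacity = 3600 / 350
Capacity = 10.29 trains/hour

10.29


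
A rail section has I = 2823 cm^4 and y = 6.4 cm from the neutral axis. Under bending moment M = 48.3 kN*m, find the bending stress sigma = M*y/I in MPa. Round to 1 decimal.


Convert units:
M = 48.3 kN*m = 48300000 N*mm
y = 6.4 cm = 64 mm
I = 2823 cm^4 = 28230000 mm^4
sigma = 48300000 * 64 / 28230000
sigma = 109.5 MPa

109.5


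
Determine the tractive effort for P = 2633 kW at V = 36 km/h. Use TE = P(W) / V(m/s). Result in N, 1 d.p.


Convert: P = 2633 kW = 2633000 W
V = 36 / 3.6 = 10.0 m/s
TE = 2633000 / 10.0
TE = 263300.0 N

263300.0


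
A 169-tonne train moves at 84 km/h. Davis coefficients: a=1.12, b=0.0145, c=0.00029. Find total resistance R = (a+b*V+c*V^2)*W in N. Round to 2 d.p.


b*V = 0.0145 * 84 = 1.218
c*V^2 = 0.00029 * 7056 = 2.04624
R_per_t = 1.12 + 1.218 + 2.04624 = 4.38424 N/t
R_total = 4.38424 * 169 = 740.94 N

740.94


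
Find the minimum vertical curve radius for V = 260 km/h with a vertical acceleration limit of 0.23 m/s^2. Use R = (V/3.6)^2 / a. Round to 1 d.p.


Convert speed: V = 260 / 3.6 = 72.2222 m/s
V^2 = 5216.0494 m^2/s^2
R_v = 5216.0494 / 0.23
R_v = 22678.5 m

22678.5


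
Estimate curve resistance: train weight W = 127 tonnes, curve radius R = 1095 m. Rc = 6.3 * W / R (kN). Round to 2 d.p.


Rc = 6.3 * W / R
Rc = 6.3 * 127 / 1095
Rc = 800.1 / 1095
Rc = 0.73 kN

0.73


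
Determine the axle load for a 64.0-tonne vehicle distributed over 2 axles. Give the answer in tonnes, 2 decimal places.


Load per axle = total weight / number of axles
Load = 64.0 / 2
Load = 32.00 tonnes

32.00


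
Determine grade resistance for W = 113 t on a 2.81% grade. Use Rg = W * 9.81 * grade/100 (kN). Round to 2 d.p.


Rg = W * 9.81 * grade / 100
Rg = 113 * 9.81 * 2.81 / 100
Rg = 1108.53 * 0.0281
Rg = 31.15 kN

31.15


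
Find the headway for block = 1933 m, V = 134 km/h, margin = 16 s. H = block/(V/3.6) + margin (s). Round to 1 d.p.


V = 134 / 3.6 = 37.2222 m/s
Block traversal time = 1933 / 37.2222 = 51.9313 s
Headway = 51.9313 + 16
Headway = 67.9 s

67.9


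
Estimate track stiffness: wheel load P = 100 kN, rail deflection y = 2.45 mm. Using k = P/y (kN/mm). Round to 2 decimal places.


Track stiffness k = P / y
k = 100 / 2.45
k = 40.82 kN/mm

40.82


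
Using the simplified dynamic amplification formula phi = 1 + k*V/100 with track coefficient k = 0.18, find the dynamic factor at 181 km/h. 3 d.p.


phi = 1 + k * V / 100
phi = 1 + 0.18 * 181 / 100
phi = 1 + 0.3258
phi = 1.326

1.326


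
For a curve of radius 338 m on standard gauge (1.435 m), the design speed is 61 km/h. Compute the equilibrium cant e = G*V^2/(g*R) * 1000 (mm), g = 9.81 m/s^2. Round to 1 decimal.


Convert speed: V = 61 / 3.6 = 16.9444 m/s
Apply formula: e = 1.435 * 16.9444^2 / (9.81 * 338)
e = 1.435 * 287.1142 / 3315.78
e = 0.124257 m = 124.3 mm

124.3


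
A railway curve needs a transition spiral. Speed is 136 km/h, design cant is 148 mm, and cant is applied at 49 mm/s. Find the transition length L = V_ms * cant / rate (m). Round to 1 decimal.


Convert speed: V = 136 / 3.6 = 37.7778 m/s
L = 37.7778 * 148 / 49
L = 5591.1111 / 49
L = 114.1 m

114.1


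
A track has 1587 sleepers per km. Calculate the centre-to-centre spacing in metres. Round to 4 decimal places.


Spacing = 1000 m / number of sleepers
Spacing = 1000 / 1587
Spacing = 0.6301 m

0.6301


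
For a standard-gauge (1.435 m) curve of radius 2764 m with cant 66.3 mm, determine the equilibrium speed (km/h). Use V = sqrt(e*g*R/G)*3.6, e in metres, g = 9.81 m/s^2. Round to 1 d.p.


Convert cant: e = 66.3 mm = 0.0663 m
V_ms = sqrt(0.0663 * 9.81 * 2764 / 1.435)
V_ms = sqrt(1252.762294) = 35.3944 m/s
V = 35.3944 * 3.6 = 127.4 km/h

127.4


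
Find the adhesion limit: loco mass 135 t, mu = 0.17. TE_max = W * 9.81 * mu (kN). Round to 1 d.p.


TE_max = W * g * mu
TE_max = 135 * 9.81 * 0.17
TE_max = 1324.35 * 0.17
TE_max = 225.1 kN

225.1


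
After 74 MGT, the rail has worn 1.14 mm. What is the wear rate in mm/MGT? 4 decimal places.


Wear rate = total wear / cumulative tonnage
Rate = 1.14 / 74
Rate = 0.0154 mm/MGT

0.0154


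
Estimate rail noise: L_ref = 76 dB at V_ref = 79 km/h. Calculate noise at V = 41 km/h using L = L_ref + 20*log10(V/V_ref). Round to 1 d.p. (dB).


V/V_ref = 41 / 79 = 0.518987
log10(0.518987) = -0.284843
20 * -0.284843 = -5.6969
L = 76 + -5.6969 = 70.3 dB

70.3


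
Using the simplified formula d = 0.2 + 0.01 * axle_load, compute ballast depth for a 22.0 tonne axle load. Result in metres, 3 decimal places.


d = 0.2 + 0.01 * 22.0
d = 0.2 + 0.22
d = 0.420 m

0.420


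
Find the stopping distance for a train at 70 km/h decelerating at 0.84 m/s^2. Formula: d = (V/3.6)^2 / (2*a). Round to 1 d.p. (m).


Convert speed: V = 70 / 3.6 = 19.4444 m/s
V^2 = 378.0864
d = 378.0864 / (2 * 0.84)
d = 378.0864 / 1.68
d = 225.1 m

225.1


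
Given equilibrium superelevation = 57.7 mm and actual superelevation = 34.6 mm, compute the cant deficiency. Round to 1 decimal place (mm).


Cant deficiency = equilibrium cant - actual cant
CD = 57.7 - 34.6
CD = 23.1 mm

23.1


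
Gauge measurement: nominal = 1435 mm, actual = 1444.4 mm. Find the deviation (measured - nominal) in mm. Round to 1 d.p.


Deviation = measured - nominal
Deviation = 1444.4 - 1435
Deviation = 9.4 mm

9.4


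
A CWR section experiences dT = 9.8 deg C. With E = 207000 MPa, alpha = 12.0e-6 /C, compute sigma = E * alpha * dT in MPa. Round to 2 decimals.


sigma = E * alpha * dT
sigma = 207000 * 12.0e-6 * 9.8
sigma = 2.484 * 9.8
sigma = 24.34 MPa

24.34


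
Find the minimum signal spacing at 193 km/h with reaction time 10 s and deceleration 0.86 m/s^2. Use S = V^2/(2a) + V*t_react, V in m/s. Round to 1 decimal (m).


V = 193 / 3.6 = 53.6111 m/s
Braking distance = 53.6111^2 / (2*0.86) = 1671.0182 m
Sighting distance = 53.6111 * 10 = 536.1111 m
S = 1671.0182 + 536.1111 = 2207.1 m

2207.1


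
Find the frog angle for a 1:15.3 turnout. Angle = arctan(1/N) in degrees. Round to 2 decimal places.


1/N = 1/15.3 = 0.065359
angle = arctan(0.065359) = 0.065267 rad
angle = 0.065267 * 180/pi = 3.74 degrees

3.74


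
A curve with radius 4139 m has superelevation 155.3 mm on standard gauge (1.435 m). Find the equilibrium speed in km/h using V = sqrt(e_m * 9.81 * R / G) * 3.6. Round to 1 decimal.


Convert cant: e = 155.3 mm = 0.1553 m
V_ms = sqrt(0.1553 * 9.81 * 4139 / 1.435)
V_ms = sqrt(4394.242179) = 66.2891 m/s
V = 66.2891 * 3.6 = 238.6 km/h

238.6


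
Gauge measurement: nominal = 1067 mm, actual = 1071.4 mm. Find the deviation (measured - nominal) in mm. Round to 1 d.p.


Deviation = measured - nominal
Deviation = 1071.4 - 1067
Deviation = 4.4 mm

4.4


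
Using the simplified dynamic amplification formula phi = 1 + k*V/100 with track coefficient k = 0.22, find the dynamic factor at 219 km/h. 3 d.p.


phi = 1 + k * V / 100
phi = 1 + 0.22 * 219 / 100
phi = 1 + 0.4818
phi = 1.482

1.482


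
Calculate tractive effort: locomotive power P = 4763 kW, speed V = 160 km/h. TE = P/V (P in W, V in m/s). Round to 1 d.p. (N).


Convert: P = 4763 kW = 4763000 W
V = 160 / 3.6 = 44.4444 m/s
TE = 4763000 / 44.4444
TE = 107167.5 N

107167.5


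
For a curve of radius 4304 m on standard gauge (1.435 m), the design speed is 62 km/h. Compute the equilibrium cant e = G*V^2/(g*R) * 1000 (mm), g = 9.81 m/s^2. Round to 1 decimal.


Convert speed: V = 62 / 3.6 = 17.2222 m/s
Apply formula: e = 1.435 * 17.2222^2 / (9.81 * 4304)
e = 1.435 * 296.6049 / 42222.24
e = 0.010081 m = 10.1 mm

10.1


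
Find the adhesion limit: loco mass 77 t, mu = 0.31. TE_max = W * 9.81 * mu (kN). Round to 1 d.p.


TE_max = W * g * mu
TE_max = 77 * 9.81 * 0.31
TE_max = 755.37 * 0.31
TE_max = 234.2 kN

234.2


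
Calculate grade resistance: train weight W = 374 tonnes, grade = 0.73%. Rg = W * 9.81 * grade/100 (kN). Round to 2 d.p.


Rg = W * 9.81 * grade / 100
Rg = 374 * 9.81 * 0.73 / 100
Rg = 3668.94 * 0.0073
Rg = 26.78 kN

26.78


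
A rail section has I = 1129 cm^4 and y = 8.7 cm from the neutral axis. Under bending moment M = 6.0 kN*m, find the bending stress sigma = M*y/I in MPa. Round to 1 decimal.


Convert units:
M = 6.0 kN*m = 6000000 N*mm
y = 8.7 cm = 87 mm
I = 1129 cm^4 = 11290000 mm^4
sigma = 6000000 * 87 / 11290000
sigma = 46.2 MPa

46.2


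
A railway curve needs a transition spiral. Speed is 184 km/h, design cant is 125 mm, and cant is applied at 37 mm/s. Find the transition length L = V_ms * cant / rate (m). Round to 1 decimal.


Convert speed: V = 184 / 3.6 = 51.1111 m/s
L = 51.1111 * 125 / 37
L = 6388.8889 / 37
L = 172.7 m

172.7


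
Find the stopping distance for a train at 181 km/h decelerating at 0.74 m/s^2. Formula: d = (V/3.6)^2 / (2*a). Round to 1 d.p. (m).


Convert speed: V = 181 / 3.6 = 50.2778 m/s
V^2 = 2527.8549
d = 2527.8549 / (2 * 0.74)
d = 2527.8549 / 1.48
d = 1708.0 m

1708.0


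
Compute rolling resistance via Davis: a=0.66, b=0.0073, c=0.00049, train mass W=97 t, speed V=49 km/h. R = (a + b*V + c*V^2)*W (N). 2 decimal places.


b*V = 0.0073 * 49 = 0.3577
c*V^2 = 0.00049 * 2401 = 1.17649
R_per_t = 0.66 + 0.3577 + 1.17649 = 2.19419 N/t
R_total = 2.19419 * 97 = 212.84 N

212.84


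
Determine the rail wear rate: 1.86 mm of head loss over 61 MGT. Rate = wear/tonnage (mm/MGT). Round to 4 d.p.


Wear rate = total wear / cumulative tonnage
Rate = 1.86 / 61
Rate = 0.0305 mm/MGT

0.0305


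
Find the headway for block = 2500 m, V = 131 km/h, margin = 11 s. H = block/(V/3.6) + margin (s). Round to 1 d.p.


V = 131 / 3.6 = 36.3889 m/s
Block traversal time = 2500 / 36.3889 = 68.7023 s
Headway = 68.7023 + 11
Headway = 79.7 s

79.7


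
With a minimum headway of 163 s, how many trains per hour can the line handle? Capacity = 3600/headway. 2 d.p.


Capacity = 3600 / headway
Capacity = 3600 / 163
Capacity = 22.09 trains/hour

22.09


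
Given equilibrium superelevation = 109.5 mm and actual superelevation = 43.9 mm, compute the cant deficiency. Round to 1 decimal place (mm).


Cant deficiency = equilibrium cant - actual cant
CD = 109.5 - 43.9
CD = 65.6 mm

65.6


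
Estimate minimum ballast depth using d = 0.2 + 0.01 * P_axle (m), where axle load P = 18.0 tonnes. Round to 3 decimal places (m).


d = 0.2 + 0.01 * 18.0
d = 0.2 + 0.18
d = 0.380 m

0.380


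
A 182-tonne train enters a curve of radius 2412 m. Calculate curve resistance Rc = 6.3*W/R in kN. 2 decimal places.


Rc = 6.3 * W / R
Rc = 6.3 * 182 / 2412
Rc = 1146.6 / 2412
Rc = 0.48 kN

0.48


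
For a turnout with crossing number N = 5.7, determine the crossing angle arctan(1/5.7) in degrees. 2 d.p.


1/N = 1/5.7 = 0.175439
angle = arctan(0.175439) = 0.173671 rad
angle = 0.173671 * 180/pi = 9.95 degrees

9.95


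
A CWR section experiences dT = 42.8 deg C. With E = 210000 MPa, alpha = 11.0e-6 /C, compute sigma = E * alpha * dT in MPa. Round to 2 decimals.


sigma = E * alpha * dT
sigma = 210000 * 11.0e-6 * 42.8
sigma = 2.31 * 42.8
sigma = 98.87 MPa

98.87


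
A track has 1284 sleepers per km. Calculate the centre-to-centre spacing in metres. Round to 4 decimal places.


Spacing = 1000 m / number of sleepers
Spacing = 1000 / 1284
Spacing = 0.7788 m

0.7788


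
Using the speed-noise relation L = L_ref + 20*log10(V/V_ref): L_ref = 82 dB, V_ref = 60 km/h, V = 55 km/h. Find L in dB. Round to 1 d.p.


V/V_ref = 55 / 60 = 0.916667
log10(0.916667) = -0.037789
20 * -0.037789 = -0.7558
L = 82 + -0.7558 = 81.2 dB

81.2


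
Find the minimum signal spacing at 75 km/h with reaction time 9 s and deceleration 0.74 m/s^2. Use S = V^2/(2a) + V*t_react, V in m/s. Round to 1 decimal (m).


V = 75 / 3.6 = 20.8333 m/s
Braking distance = 20.8333^2 / (2*0.74) = 293.262 m
Sighting distance = 20.8333 * 9 = 187.5 m
S = 293.262 + 187.5 = 480.8 m

480.8


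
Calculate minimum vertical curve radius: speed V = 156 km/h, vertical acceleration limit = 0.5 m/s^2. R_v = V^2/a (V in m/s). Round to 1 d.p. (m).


Convert speed: V = 156 / 3.6 = 43.3333 m/s
V^2 = 1877.7778 m^2/s^2
R_v = 1877.7778 / 0.5
R_v = 3755.6 m

3755.6


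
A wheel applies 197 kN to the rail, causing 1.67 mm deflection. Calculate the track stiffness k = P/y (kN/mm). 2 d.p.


Track stiffness k = P / y
k = 197 / 1.67
k = 117.96 kN/mm

117.96


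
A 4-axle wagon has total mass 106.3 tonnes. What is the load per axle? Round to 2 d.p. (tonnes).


Load per axle = total weight / number of axles
Load = 106.3 / 4
Load = 26.58 tonnes

26.58


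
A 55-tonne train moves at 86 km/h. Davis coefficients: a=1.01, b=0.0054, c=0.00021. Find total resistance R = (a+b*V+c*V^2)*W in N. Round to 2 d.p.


b*V = 0.0054 * 86 = 0.4644
c*V^2 = 0.00021 * 7396 = 1.55316
R_per_t = 1.01 + 0.4644 + 1.55316 = 3.02756 N/t
R_total = 3.02756 * 55 = 166.52 N

166.52


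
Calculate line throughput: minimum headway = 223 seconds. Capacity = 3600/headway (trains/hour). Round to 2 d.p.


Capacity = 3600 / headway
Capacity = 3600 / 223
Capacity = 16.14 trains/hour

16.14


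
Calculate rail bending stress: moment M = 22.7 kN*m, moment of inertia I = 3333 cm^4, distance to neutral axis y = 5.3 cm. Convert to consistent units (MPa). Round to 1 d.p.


Convert units:
M = 22.7 kN*m = 22700000 N*mm
y = 5.3 cm = 53 mm
I = 3333 cm^4 = 33330000 mm^4
sigma = 22700000 * 53 / 33330000
sigma = 36.1 MPa

36.1


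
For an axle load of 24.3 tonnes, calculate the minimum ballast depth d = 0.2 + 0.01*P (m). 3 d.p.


d = 0.2 + 0.01 * 24.3
d = 0.2 + 0.243
d = 0.443 m

0.443


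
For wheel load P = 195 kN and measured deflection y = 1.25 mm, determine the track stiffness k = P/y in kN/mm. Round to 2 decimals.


Track stiffness k = P / y
k = 195 / 1.25
k = 156.00 kN/mm

156.00


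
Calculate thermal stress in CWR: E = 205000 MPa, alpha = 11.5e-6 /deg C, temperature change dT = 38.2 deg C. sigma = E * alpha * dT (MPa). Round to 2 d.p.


sigma = E * alpha * dT
sigma = 205000 * 11.5e-6 * 38.2
sigma = 2.3575 * 38.2
sigma = 90.06 MPa

90.06


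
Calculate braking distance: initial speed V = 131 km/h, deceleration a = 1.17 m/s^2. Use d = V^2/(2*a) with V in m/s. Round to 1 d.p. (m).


Convert speed: V = 131 / 3.6 = 36.3889 m/s
V^2 = 1324.1512
d = 1324.1512 / (2 * 1.17)
d = 1324.1512 / 2.34
d = 565.9 m

565.9


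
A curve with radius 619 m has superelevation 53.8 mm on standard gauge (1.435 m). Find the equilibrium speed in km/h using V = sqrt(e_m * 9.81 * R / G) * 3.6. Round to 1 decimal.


Convert cant: e = 53.8 mm = 0.0538 m
V_ms = sqrt(0.0538 * 9.81 * 619 / 1.435)
V_ms = sqrt(227.66173) = 15.0885 m/s
V = 15.0885 * 3.6 = 54.3 km/h

54.3


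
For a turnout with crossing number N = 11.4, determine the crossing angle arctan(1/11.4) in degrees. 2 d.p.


1/N = 1/11.4 = 0.087719
angle = arctan(0.087719) = 0.087495 rad
angle = 0.087495 * 180/pi = 5.01 degrees

5.01


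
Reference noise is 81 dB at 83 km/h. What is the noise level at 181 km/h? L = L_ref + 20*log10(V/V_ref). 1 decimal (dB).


V/V_ref = 181 / 83 = 2.180723
log10(2.180723) = 0.3386
20 * 0.3386 = 6.772
L = 81 + 6.772 = 87.8 dB

87.8


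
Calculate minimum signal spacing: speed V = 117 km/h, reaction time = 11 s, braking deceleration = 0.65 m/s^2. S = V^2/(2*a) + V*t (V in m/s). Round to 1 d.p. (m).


V = 117 / 3.6 = 32.5 m/s
Braking distance = 32.5^2 / (2*0.65) = 812.5 m
Sighting distance = 32.5 * 11 = 357.5 m
S = 812.5 + 357.5 = 1170.0 m

1170.0


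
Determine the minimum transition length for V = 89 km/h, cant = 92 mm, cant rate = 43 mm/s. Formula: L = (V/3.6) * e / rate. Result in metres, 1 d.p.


Convert speed: V = 89 / 3.6 = 24.7222 m/s
L = 24.7222 * 92 / 43
L = 2274.4444 / 43
L = 52.9 m

52.9


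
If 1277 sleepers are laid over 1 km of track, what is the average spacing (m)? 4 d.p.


Spacing = 1000 m / number of sleepers
Spacing = 1000 / 1277
Spacing = 0.7831 m

0.7831


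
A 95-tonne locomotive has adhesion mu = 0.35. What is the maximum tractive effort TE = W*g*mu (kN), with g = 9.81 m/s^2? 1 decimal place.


TE_max = W * g * mu
TE_max = 95 * 9.81 * 0.35
TE_max = 931.95 * 0.35
TE_max = 326.2 kN

326.2


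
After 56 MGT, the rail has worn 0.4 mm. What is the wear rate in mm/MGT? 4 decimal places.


Wear rate = total wear / cumulative tonnage
Rate = 0.4 / 56
Rate = 0.0071 mm/MGT

0.0071


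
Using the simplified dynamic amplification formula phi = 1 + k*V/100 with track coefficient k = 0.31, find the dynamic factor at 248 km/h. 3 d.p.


phi = 1 + k * V / 100
phi = 1 + 0.31 * 248 / 100
phi = 1 + 0.7688
phi = 1.769

1.769


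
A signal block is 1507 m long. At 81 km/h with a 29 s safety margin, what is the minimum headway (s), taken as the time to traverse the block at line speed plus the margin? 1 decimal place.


V = 81 / 3.6 = 22.5 m/s
Block traversal time = 1507 / 22.5 = 66.9778 s
Headway = 66.9778 + 29
Headway = 96.0 s

96.0


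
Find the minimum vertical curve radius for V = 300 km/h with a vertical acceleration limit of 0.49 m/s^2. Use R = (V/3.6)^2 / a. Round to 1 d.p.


Convert speed: V = 300 / 3.6 = 83.3333 m/s
V^2 = 6944.4444 m^2/s^2
R_v = 6944.4444 / 0.49
R_v = 14172.3 m

14172.3


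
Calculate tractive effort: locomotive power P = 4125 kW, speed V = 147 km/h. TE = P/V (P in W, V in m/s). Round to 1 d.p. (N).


Convert: P = 4125 kW = 4125000 W
V = 147 / 3.6 = 40.8333 m/s
TE = 4125000 / 40.8333
TE = 101020.4 N

101020.4


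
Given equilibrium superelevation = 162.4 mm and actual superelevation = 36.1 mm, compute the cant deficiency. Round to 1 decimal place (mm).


Cant deficiency = equilibrium cant - actual cant
CD = 162.4 - 36.1
CD = 126.3 mm

126.3


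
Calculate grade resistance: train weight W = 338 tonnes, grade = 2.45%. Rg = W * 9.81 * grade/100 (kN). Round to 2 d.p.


Rg = W * 9.81 * grade / 100
Rg = 338 * 9.81 * 2.45 / 100
Rg = 3315.78 * 0.0245
Rg = 81.24 kN

81.24


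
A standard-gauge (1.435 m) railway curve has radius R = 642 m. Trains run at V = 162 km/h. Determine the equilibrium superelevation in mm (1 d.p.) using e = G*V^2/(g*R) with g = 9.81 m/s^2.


Convert speed: V = 162 / 3.6 = 45.0 m/s
Apply formula: e = 1.435 * 45.0^2 / (9.81 * 642)
e = 1.435 * 2025.0 / 6298.02
e = 0.461395 m = 461.4 mm

461.4


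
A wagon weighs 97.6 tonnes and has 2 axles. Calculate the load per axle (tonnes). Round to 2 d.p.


Load per axle = total weight / number of axles
Load = 97.6 / 2
Load = 48.80 tonnes

48.80


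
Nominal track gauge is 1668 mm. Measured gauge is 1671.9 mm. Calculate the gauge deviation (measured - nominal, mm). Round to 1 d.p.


Deviation = measured - nominal
Deviation = 1671.9 - 1668
Deviation = 3.9 mm

3.9


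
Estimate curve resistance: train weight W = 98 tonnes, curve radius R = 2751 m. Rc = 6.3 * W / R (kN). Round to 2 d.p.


Rc = 6.3 * W / R
Rc = 6.3 * 98 / 2751
Rc = 617.4 / 2751
Rc = 0.22 kN

0.22


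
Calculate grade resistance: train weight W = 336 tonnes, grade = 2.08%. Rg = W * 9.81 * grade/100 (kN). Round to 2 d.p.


Rg = W * 9.81 * grade / 100
Rg = 336 * 9.81 * 2.08 / 100
Rg = 3296.16 * 0.0208
Rg = 68.56 kN

68.56


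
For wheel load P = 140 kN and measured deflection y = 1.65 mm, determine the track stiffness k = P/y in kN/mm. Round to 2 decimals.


Track stiffness k = P / y
k = 140 / 1.65
k = 84.85 kN/mm

84.85


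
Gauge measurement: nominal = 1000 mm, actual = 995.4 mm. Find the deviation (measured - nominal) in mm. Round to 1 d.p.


Deviation = measured - nominal
Deviation = 995.4 - 1000
Deviation = -4.6 mm

-4.6


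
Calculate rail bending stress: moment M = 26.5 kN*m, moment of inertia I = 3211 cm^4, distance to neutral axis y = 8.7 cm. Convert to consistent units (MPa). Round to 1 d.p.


Convert units:
M = 26.5 kN*m = 26500000 N*mm
y = 8.7 cm = 87 mm
I = 3211 cm^4 = 32110000 mm^4
sigma = 26500000 * 87 / 32110000
sigma = 71.8 MPa

71.8


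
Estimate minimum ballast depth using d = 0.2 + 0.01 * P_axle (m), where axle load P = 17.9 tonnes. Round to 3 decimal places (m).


d = 0.2 + 0.01 * 17.9
d = 0.2 + 0.179
d = 0.379 m

0.379


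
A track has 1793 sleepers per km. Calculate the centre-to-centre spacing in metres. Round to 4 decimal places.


Spacing = 1000 m / number of sleepers
Spacing = 1000 / 1793
Spacing = 0.5577 m

0.5577


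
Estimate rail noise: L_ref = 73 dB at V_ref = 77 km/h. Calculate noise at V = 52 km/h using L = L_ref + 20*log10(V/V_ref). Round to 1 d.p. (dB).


V/V_ref = 52 / 77 = 0.675325
log10(0.675325) = -0.170487
20 * -0.170487 = -3.4097
L = 73 + -3.4097 = 69.6 dB

69.6


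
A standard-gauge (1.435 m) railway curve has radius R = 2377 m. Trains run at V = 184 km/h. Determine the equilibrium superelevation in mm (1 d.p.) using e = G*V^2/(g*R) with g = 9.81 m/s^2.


Convert speed: V = 184 / 3.6 = 51.1111 m/s
Apply formula: e = 1.435 * 51.1111^2 / (9.81 * 2377)
e = 1.435 * 2612.3457 / 23318.37
e = 0.160762 m = 160.8 mm

160.8


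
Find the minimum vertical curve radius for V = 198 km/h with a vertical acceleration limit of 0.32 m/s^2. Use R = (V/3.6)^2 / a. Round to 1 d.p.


Convert speed: V = 198 / 3.6 = 55.0 m/s
V^2 = 3025.0 m^2/s^2
R_v = 3025.0 / 0.32
R_v = 9453.1 m

9453.1


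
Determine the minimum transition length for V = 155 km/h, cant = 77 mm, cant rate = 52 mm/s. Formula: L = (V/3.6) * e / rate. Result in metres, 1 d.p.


Convert speed: V = 155 / 3.6 = 43.0556 m/s
L = 43.0556 * 77 / 52
L = 3315.2778 / 52
L = 63.8 m

63.8
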